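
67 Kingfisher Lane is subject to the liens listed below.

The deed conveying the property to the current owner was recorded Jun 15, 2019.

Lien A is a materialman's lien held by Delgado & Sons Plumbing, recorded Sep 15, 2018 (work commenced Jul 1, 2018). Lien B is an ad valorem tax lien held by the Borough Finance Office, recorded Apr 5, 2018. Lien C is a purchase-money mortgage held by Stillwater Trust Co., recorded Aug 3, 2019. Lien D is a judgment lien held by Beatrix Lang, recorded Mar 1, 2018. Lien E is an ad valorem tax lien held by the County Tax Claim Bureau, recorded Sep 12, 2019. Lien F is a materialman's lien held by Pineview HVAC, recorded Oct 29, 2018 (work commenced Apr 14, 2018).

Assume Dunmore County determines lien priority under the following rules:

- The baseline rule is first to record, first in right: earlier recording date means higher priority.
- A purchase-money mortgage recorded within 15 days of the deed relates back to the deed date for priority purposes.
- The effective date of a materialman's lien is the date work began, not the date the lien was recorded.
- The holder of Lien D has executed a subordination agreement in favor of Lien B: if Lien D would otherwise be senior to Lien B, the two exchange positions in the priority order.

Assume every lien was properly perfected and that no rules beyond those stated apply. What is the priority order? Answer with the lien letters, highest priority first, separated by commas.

B, D, F, A, C, E

Adjusting effective dates: A relates back to Jul 1, 2018 (work commenced); C missed the 15-day window (49 days after the deed), so its recording date stands; F's effective date is Apr 14, 2018, when work began.
Sorted by effective date: D (Mar 1, 2018), B (Apr 5, 2018), F (Apr 14, 2018), A (Jul 1, 2018), C (Aug 3, 2019), E (Sep 12, 2019).
D is senior to B before the subordination, so the two trade places.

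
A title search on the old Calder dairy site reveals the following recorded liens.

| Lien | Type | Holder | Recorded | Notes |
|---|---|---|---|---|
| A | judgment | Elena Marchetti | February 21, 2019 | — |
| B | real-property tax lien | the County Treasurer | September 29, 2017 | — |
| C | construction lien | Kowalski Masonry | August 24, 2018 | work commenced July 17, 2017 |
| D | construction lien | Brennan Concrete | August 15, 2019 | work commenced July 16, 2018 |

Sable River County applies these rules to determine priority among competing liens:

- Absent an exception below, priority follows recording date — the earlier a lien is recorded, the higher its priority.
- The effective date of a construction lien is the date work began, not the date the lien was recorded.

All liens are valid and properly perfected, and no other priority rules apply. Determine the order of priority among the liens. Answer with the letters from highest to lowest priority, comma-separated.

Effective dates after the stated exceptions: C is treated as recorded July 17, 2017, the work-commencement date; D is treated as recorded July 16, 2018, the work-commencement date.
By effective date: C (July 17, 2017), B (September 29, 2017), D (July 16, 2018), A (February 21, 2019).

C, B, D, A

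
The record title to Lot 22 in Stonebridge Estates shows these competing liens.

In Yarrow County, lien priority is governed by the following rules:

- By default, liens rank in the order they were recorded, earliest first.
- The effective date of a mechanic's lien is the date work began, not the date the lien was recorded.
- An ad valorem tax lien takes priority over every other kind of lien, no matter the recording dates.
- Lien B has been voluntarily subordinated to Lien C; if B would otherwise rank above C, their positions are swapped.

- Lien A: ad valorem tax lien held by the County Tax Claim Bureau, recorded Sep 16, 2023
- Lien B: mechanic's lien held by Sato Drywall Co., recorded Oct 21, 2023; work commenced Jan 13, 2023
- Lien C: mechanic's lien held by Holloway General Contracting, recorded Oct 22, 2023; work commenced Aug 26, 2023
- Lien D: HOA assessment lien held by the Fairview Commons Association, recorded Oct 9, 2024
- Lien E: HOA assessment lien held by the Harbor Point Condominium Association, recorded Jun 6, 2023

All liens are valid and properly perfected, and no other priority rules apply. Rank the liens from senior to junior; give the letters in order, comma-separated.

Adjusting effective dates: B relates back to Jan 13, 2023 (work commenced); C's effective date is Aug 26, 2023, when work began.
A is an ad valorem tax lien, so it outranks all other liens regardless of date.
The other liens, earliest effective date first: B (Jan 13, 2023), E (Jun 6, 2023), C (Aug 26, 2023), D (Oct 9, 2024).
B would otherwise be senior to C, so under the subordination agreement B and C exchange positions.

A, C, E, B, D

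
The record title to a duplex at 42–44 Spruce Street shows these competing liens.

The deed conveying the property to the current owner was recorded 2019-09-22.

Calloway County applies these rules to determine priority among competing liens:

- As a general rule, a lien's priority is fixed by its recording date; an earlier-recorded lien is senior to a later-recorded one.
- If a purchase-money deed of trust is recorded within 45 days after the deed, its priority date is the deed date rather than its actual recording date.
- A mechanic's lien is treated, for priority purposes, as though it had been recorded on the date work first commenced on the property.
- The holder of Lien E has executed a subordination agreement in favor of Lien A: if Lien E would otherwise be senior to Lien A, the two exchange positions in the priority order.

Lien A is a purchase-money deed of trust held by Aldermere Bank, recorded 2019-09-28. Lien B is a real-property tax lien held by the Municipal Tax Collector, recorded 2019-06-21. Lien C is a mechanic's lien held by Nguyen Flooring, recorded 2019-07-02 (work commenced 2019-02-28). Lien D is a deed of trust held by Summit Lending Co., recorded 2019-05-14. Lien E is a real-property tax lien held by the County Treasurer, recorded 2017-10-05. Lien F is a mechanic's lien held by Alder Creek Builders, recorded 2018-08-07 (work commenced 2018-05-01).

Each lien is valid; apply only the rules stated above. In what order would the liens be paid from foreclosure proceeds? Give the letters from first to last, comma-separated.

A, F, C, D, B, E

First, effective dates: A relates back to the deed date 2019-09-22; C is treated as recorded 2019-02-28, the work-commencement date; F relates back to 2018-05-01 (work commenced).
By effective date, earliest first: E (2017-10-05), F (2018-05-01), C (2019-02-28), D (2019-05-14), B (2019-06-21), A (2019-09-22).
The subordination applies — E was senior to A — so E and A swap.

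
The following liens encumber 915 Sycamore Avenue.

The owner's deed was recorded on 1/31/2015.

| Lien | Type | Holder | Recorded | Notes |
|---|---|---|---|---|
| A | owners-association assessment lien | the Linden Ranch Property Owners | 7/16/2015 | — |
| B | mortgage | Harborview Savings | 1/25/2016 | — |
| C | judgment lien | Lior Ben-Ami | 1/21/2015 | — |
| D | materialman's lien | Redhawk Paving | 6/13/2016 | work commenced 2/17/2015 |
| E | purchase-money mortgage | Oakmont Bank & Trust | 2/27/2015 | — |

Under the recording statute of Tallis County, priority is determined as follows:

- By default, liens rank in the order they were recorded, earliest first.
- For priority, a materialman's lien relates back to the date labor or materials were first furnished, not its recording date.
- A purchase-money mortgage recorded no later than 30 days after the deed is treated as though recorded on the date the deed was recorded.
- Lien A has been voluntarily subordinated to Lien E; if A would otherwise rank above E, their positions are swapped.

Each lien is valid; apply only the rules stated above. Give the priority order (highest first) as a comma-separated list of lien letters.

Effective dates: D relates back to 2/17/2015 (work commenced); E was recorded within the 30-day window, so its effective date is the deed date 1/31/2015.
By effective date: C (1/21/2015), E (1/31/2015), D (2/17/2015), A (7/16/2015), B (1/25/2016).
A is already junior to E, so the subordination agreement changes nothing.

C, E, D, A, B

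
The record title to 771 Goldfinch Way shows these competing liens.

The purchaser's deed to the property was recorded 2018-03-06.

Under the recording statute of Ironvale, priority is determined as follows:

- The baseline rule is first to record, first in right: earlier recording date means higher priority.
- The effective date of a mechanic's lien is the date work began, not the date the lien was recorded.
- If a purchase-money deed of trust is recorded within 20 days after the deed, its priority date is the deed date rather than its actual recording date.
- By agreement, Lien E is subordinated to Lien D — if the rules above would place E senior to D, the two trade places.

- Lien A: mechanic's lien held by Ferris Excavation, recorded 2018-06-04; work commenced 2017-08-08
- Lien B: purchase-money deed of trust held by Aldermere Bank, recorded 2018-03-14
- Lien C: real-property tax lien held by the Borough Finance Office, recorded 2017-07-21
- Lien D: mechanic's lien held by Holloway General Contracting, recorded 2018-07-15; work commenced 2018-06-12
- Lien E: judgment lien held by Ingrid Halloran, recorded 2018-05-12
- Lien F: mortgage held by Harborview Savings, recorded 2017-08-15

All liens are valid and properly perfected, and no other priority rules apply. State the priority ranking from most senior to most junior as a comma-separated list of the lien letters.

Effective dates: A is treated as recorded 2017-08-08, the work-commencement date; B relates back to the deed date 2018-03-06; D is treated as recorded 2018-06-12, the work-commencement date.
Ordering by effective date: C (2017-07-21), A (2017-08-08), F (2017-08-15), B (2018-03-06), E (2018-05-12), D (2018-06-12).
E is senior to D before the subordination, so the two trade places.

C, A, F, B, D, E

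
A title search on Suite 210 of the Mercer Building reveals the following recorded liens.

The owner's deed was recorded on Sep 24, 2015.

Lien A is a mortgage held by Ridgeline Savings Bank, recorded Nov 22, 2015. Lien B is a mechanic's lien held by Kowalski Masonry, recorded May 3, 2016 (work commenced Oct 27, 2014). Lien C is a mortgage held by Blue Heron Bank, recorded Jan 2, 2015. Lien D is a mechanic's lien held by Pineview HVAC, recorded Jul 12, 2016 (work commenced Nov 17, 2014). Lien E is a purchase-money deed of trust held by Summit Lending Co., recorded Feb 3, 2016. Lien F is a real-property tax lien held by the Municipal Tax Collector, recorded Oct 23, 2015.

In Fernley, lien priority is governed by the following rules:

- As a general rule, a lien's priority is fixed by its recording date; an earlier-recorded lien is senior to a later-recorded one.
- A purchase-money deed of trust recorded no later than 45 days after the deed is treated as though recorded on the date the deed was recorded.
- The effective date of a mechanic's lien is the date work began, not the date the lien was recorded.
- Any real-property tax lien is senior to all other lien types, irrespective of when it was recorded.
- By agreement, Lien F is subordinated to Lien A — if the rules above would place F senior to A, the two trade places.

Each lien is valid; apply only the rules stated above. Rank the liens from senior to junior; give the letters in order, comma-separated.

A, B, D, C, F, E

Adjusting effective dates: B is treated as recorded Oct 27, 2014, the work-commencement date; D relates back to Nov 17, 2014 (work commenced); E was recorded 132 days after the deed — beyond 45 days — so no relation-back applies.
F, as a real-property tax lien, has superpriority and ranks first.
Among the remaining liens, by effective date: B (Oct 27, 2014), D (Nov 17, 2014), C (Jan 2, 2015), A (Nov 22, 2015), E (Feb 3, 2016).
F would otherwise be senior to A, so under the subordination agreement F and A exchange positions.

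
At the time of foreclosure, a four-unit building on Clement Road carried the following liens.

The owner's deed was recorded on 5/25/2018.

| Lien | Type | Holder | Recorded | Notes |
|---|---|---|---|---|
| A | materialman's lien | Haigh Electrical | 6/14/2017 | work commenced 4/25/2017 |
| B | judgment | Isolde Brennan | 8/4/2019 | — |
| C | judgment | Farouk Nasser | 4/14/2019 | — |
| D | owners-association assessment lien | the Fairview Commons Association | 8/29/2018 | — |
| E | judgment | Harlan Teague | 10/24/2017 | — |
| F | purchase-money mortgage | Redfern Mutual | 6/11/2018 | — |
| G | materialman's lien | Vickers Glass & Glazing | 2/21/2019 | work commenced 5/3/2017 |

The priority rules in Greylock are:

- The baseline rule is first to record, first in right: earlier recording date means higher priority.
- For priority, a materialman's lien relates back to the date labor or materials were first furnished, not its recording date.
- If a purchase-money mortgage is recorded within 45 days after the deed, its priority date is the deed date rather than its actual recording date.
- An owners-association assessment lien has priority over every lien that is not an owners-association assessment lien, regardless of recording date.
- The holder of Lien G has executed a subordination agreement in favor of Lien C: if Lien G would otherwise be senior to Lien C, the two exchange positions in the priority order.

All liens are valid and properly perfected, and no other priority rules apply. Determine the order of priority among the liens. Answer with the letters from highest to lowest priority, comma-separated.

D, A, C, E, F, G, B

Effective dates: A relates back to 4/25/2017 (work commenced); F relates back to the deed date 5/25/2018; G is treated as recorded 5/3/2017, the work-commencement date.
As an owners-association assessment lien, D is senior to every other lien.
Ordering the rest by effective date: A (4/25/2017), G (5/3/2017), E (10/24/2017), F (5/25/2018), C (4/14/2019), B (8/4/2019).
G is senior to C before the subordination, so the two trade places.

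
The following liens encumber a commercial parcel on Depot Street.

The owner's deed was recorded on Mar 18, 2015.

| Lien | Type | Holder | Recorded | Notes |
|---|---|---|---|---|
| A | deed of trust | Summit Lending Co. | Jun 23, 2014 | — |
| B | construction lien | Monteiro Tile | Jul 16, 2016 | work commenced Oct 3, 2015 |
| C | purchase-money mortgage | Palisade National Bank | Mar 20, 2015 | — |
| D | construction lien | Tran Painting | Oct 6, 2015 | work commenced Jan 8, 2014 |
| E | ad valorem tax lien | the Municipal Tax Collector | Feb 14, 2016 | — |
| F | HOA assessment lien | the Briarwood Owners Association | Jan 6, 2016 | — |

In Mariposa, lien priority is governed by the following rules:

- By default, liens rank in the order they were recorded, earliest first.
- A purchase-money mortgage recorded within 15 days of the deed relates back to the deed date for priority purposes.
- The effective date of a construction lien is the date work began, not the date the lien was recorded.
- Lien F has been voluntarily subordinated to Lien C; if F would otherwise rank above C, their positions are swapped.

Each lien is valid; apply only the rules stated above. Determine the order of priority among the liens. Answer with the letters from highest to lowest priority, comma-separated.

D, A, C, B, F, E

First, effective dates: B is treated as recorded Oct 3, 2015, the work-commencement date; C relates back to the deed date Mar 18, 2015; D is treated as recorded Jan 8, 2014, the work-commencement date.
By effective date: D (Jan 8, 2014), A (Jun 23, 2014), C (Mar 18, 2015), B (Oct 3, 2015), F (Jan 6, 2016), E (Feb 14, 2016).
Since F is not senior to C, the subordination leaves the order unchanged.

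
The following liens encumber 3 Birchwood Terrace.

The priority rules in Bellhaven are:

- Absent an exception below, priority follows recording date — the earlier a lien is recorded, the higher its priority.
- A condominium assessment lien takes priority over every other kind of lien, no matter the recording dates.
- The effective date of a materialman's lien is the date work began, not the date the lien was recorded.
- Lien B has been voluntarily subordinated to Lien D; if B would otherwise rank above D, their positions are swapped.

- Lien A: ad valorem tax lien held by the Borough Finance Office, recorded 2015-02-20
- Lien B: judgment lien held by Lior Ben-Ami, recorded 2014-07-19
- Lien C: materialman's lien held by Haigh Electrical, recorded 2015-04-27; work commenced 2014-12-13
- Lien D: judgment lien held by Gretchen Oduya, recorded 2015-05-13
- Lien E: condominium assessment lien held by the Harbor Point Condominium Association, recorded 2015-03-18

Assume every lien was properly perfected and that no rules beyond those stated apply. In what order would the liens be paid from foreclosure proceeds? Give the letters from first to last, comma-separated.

First, effective dates: C relates back to 2014-12-13 (work commenced).
E is a condominium assessment lien, so it outranks all other liens regardless of date.
Among the remaining liens, by effective date: B (2014-07-19), C (2014-12-13), A (2015-02-20), D (2015-05-13).
The subordination applies — B was senior to D — so B and D swap.

E, D, C, A, B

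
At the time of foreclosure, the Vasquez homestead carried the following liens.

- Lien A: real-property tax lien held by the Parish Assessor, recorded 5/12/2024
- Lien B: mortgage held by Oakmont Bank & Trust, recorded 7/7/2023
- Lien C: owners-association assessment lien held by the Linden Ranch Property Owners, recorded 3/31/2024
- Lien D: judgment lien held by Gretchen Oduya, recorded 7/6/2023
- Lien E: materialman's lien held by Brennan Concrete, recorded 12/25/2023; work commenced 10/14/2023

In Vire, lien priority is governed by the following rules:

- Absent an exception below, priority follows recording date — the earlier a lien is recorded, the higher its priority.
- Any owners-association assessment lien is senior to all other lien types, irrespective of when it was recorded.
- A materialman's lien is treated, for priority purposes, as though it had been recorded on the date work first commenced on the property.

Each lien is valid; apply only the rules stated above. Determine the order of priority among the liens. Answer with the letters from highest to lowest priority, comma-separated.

C, D, B, E, A

Effective dates after the stated exceptions: E's effective date is 10/14/2023, when work began.
C is an owners-association assessment lien and takes priority over every other lien.
Remaining liens by effective date: D (7/6/2023), B (7/7/2023), E (10/14/2023), A (5/12/2024).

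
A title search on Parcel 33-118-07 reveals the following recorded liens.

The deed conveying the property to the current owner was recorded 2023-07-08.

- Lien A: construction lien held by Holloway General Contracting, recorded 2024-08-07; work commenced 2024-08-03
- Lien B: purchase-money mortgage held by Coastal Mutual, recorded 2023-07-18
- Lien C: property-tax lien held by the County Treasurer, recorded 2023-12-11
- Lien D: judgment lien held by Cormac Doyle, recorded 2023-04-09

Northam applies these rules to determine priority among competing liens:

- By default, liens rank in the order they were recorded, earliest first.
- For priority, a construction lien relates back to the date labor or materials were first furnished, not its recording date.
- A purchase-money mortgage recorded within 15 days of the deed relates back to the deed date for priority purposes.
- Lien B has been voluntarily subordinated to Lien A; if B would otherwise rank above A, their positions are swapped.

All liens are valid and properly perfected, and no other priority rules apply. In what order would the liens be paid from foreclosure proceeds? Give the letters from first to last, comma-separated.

Adjusting effective dates: A relates back to 2024-08-03 (work commenced); B relates back to the deed date 2023-07-08.
By effective date, earliest first: D (2023-04-09), B (2023-07-08), C (2023-12-11), A (2024-08-03).
B is senior to A before the subordination, so the two trade places.

D, A, C, B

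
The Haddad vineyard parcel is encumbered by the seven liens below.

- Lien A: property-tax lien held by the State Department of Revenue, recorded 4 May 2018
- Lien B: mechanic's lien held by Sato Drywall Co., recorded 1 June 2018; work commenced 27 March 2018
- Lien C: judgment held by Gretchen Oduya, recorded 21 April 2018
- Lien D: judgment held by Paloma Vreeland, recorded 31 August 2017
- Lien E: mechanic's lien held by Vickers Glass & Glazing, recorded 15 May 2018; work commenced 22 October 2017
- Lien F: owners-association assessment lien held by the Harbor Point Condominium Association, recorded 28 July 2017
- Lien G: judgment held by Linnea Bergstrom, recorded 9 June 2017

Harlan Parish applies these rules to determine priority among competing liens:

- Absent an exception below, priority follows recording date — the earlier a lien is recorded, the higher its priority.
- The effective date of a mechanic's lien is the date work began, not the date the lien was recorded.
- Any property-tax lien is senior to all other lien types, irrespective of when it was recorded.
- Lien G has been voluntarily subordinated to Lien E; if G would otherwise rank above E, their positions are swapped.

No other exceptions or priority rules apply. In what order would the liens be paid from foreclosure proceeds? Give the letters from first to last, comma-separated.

Adjusting effective dates: B's effective date is 27 March 2018, when work began; E relates back to 22 October 2017 (work commenced).
A is a property-tax lien and takes priority over every other lien.
Remaining liens by effective date: G (9 June 2017), F (28 July 2017), D (31 August 2017), E (22 October 2017), B (27 March 2018), C (21 April 2018).
The subordination applies — G was senior to E — so G and E swap.

A, E, F, D, G, B, C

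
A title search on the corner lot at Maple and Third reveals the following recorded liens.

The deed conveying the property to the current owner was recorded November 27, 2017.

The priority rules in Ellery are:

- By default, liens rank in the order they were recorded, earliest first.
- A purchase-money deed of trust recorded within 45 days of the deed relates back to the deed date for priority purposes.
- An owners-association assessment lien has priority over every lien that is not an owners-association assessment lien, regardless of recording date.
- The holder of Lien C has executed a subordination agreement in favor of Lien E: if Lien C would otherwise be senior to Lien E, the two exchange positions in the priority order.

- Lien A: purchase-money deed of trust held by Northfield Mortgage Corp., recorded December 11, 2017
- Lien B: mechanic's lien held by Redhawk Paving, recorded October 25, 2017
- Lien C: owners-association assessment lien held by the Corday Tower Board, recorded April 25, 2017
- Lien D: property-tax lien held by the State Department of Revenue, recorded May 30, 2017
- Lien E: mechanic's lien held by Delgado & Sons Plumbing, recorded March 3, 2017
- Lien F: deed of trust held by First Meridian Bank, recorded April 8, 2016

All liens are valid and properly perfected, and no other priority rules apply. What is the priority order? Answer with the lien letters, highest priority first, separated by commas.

First, effective dates: A relates back to the deed date November 27, 2017.
C is an owners-association assessment lien and takes priority over every other lien.
Among the remaining liens, by effective date: F (April 8, 2016), E (March 3, 2017), D (May 30, 2017), B (October 25, 2017), A (November 27, 2017).
C would otherwise be senior to E, so under the subordination agreement C and E exchange positions.

E, F, C, D, B, A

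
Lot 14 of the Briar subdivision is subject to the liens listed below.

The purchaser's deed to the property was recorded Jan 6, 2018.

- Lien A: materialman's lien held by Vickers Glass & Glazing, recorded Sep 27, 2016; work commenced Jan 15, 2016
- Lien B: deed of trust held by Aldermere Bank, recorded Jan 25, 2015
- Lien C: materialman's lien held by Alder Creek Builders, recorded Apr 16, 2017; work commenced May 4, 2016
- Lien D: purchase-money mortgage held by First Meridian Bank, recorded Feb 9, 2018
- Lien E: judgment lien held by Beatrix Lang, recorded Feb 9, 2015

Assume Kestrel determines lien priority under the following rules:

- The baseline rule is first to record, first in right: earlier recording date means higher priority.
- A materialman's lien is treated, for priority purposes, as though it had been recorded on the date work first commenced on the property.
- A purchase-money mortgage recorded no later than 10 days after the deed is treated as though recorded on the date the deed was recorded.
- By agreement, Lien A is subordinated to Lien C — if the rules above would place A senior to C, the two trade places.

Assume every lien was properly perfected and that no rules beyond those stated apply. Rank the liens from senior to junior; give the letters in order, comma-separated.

B, E, C, A, D

Effective dates: A is treated as recorded Jan 15, 2016, the work-commencement date; C relates back to May 4, 2016 (work commenced); D was recorded 34 days after the deed, outside the 10-day window, so it keeps its recording date.
Sorted by effective date: B (Jan 25, 2015), E (Feb 9, 2015), A (Jan 15, 2016), C (May 4, 2016), D (Feb 9, 2018).
A would otherwise be senior to C, so under the subordination agreement A and C exchange positions.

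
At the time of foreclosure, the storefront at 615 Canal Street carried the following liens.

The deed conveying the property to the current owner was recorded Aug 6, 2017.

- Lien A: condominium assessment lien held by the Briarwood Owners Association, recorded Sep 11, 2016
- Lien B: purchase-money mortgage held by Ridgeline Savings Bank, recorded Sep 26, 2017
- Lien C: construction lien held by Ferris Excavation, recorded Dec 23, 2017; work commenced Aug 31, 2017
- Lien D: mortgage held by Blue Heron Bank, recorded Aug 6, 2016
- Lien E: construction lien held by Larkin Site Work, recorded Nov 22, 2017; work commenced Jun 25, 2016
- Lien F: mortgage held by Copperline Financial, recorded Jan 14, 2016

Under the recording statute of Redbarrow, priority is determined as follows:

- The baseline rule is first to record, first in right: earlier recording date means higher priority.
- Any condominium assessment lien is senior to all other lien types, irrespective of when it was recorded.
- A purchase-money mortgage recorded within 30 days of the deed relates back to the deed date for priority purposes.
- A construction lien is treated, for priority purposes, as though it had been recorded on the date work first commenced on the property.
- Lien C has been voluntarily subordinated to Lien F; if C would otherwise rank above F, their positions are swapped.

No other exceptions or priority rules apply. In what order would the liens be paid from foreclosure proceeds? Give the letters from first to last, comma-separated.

A, F, E, D, C, B

Adjusting effective dates: B was recorded 51 days after the deed — beyond 30 days — so no relation-back applies; C's effective date is Aug 31, 2017, when work began; E relates back to Jun 25, 2016 (work commenced).
A is a condominium assessment lien, so it outranks all other liens regardless of date.
Remaining liens by effective date: F (Jan 14, 2016), E (Jun 25, 2016), D (Aug 6, 2016), C (Aug 31, 2017), B (Sep 26, 2017).
C is already junior to F, so the subordination agreement changes nothing.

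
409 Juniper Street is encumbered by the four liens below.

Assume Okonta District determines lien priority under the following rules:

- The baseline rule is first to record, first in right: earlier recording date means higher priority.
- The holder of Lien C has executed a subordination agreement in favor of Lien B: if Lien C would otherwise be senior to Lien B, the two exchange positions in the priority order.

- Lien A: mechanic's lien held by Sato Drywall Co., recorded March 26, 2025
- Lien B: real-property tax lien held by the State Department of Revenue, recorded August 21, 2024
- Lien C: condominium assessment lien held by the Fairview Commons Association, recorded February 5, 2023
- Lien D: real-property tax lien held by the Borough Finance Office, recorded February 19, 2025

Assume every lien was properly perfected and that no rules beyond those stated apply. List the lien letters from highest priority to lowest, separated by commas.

By effective date, earliest first: C (February 5, 2023), B (August 21, 2024), D (February 19, 2025), A (March 26, 2025).
Because C would otherwise rank above B, the subordination swaps them.

B, C, D, A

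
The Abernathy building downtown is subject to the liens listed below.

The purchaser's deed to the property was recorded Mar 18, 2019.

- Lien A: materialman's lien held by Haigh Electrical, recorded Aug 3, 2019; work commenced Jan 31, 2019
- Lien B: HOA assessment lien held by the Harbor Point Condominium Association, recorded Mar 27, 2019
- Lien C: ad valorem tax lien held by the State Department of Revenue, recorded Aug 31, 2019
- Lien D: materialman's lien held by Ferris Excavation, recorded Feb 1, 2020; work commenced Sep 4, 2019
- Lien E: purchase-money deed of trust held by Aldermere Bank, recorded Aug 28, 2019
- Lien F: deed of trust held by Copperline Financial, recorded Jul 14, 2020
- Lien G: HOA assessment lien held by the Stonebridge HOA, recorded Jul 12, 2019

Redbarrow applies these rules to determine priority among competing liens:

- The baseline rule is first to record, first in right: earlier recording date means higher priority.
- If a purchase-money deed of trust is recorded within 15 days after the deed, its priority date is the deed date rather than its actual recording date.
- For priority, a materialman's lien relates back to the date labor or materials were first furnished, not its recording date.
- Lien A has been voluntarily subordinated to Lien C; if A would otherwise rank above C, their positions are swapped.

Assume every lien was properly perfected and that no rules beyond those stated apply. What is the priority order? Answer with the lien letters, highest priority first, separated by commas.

C, B, G, E, A, D, F

Effective dates after the stated exceptions: A is treated as recorded Jan 31, 2019, the work-commencement date; D relates back to Sep 4, 2019 (work commenced); E was recorded 163 days after the deed — beyond 15 days — so no relation-back applies.
By effective date: A (Jan 31, 2019), B (Mar 27, 2019), G (Jul 12, 2019), E (Aug 28, 2019), C (Aug 31, 2019), D (Sep 4, 2019), F (Jul 14, 2020).
Because A would otherwise rank above C, the subordination swaps them.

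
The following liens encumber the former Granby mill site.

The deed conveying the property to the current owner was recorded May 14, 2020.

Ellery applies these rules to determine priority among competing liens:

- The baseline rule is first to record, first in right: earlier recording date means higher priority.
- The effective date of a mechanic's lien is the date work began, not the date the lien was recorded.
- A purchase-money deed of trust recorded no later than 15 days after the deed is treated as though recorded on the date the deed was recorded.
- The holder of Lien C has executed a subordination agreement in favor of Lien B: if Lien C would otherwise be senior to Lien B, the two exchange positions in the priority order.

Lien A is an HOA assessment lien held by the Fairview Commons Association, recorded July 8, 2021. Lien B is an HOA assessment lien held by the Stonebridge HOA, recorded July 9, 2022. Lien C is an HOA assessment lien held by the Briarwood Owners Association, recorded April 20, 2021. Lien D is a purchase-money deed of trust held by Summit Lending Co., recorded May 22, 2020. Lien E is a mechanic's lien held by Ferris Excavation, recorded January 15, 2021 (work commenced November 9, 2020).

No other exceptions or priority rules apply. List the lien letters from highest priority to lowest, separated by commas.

D, E, B, A, C

Effective dates after the stated exceptions: D was recorded within the 15-day window, so its effective date is the deed date May 14, 2020; E's effective date is November 9, 2020, when work began.
By effective date, earliest first: D (May 14, 2020), E (November 9, 2020), C (April 20, 2021), A (July 8, 2021), B (July 9, 2022).
C is senior to B before the subordination, so the two trade places.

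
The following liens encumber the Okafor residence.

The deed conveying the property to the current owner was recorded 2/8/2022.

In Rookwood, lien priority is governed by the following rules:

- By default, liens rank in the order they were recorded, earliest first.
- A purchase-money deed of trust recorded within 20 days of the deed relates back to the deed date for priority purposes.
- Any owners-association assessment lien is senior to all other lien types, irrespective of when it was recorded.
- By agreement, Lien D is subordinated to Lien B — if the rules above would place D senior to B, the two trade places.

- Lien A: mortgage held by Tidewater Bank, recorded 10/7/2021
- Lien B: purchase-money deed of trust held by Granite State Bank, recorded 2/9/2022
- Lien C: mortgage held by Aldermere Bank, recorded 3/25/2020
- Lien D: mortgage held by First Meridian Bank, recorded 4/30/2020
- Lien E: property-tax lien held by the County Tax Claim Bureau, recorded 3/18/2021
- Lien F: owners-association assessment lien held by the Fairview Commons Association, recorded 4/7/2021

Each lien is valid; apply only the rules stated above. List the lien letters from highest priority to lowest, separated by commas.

First, effective dates: B was recorded within the 20-day window, so its effective date is the deed date 2/8/2022.
F, as an owners-association assessment lien, has superpriority and ranks first.
Among the remaining liens, by effective date: C (3/25/2020), D (4/30/2020), E (3/18/2021), A (10/7/2021), B (2/8/2022).
The subordination applies — D was senior to B — so D and B swap.

F, C, B, E, A, D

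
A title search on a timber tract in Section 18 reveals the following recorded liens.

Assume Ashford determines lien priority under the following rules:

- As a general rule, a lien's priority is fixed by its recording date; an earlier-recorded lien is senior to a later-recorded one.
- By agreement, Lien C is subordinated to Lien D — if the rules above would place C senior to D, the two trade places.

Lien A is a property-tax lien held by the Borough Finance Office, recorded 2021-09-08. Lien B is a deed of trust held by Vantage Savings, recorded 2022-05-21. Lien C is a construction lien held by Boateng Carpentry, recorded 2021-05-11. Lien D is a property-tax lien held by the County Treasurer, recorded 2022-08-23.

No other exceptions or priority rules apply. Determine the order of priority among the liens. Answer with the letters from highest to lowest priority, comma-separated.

Sorted by effective date: C (2021-05-11), A (2021-09-08), B (2022-05-21), D (2022-08-23).
The subordination applies — C was senior to D — so C and D swap.

D, A, B, C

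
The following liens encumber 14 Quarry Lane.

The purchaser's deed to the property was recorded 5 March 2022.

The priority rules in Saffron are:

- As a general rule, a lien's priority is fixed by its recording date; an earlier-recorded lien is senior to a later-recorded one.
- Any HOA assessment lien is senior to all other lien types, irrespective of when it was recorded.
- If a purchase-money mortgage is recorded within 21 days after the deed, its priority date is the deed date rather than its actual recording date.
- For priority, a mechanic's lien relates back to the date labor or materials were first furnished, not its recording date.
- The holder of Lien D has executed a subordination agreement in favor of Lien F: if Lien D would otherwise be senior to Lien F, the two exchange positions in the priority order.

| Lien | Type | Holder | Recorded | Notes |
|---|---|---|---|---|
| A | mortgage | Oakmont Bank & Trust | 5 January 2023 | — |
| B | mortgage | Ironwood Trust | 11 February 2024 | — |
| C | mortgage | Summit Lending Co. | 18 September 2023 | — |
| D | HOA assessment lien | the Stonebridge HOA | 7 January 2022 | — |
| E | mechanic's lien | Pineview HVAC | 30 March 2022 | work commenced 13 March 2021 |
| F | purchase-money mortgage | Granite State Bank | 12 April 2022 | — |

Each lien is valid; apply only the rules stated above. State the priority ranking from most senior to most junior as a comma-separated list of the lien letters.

F, E, D, A, C, B

Effective dates: E relates back to 13 March 2021 (work commenced); F was recorded 38 days after the deed, outside the 21-day window, so it keeps its recording date.
D is an HOA assessment lien, so it outranks all other liens regardless of date.
Among the remaining liens, by effective date: E (13 March 2021), F (12 April 2022), A (5 January 2023), C (18 September 2023), B (11 February 2024).
Because D would otherwise rank above F, the subordination swaps them.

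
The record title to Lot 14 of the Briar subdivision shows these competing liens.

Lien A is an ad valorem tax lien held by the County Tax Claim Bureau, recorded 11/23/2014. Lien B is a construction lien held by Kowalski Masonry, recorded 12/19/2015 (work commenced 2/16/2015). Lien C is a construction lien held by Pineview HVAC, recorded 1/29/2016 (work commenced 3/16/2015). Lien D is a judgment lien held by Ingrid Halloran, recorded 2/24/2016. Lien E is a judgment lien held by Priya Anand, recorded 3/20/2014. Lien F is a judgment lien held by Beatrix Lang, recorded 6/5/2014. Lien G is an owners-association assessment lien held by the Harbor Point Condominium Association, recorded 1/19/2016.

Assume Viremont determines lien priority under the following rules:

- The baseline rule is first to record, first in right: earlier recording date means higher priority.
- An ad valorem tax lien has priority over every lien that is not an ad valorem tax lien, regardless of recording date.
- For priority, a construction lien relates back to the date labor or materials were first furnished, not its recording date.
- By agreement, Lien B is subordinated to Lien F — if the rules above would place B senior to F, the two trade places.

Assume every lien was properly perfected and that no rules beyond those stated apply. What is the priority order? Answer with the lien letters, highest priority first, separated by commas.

A, E, F, B, C, G, D

Effective dates after the stated exceptions: B's effective date is 2/16/2015, when work began; C's effective date is 3/16/2015, when work began.
As an ad valorem tax lien, A is senior to every other lien.
Ordering the rest by effective date: E (3/20/2014), F (6/5/2014), B (2/16/2015), C (3/16/2015), G (1/19/2016), D (2/24/2016).
Since B is not senior to F, the subordination leaves the order unchanged.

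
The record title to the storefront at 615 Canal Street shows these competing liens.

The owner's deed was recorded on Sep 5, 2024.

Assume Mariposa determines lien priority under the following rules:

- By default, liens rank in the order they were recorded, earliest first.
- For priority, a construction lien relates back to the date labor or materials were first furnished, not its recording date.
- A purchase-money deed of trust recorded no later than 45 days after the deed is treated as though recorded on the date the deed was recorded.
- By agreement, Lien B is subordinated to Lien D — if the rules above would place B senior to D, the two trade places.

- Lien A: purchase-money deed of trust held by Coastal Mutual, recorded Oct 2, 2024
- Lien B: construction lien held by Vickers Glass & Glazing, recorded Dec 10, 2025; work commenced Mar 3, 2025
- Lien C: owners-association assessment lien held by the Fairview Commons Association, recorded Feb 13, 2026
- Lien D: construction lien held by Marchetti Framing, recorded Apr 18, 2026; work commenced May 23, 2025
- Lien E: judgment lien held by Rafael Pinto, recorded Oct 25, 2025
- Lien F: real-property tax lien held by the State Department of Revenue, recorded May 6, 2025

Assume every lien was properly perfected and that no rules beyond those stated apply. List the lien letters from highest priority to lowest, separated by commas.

A, D, F, B, E, C

Adjusting effective dates: A's effective date is the deed date, Sep 5, 2024; B's effective date is Mar 3, 2025, when work began; D relates back to May 23, 2025 (work commenced).
Ordering by effective date: A (Sep 5, 2024), B (Mar 3, 2025), F (May 6, 2025), D (May 23, 2025), E (Oct 25, 2025), C (Feb 13, 2026).
The subordination applies — B was senior to D — so B and D swap.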